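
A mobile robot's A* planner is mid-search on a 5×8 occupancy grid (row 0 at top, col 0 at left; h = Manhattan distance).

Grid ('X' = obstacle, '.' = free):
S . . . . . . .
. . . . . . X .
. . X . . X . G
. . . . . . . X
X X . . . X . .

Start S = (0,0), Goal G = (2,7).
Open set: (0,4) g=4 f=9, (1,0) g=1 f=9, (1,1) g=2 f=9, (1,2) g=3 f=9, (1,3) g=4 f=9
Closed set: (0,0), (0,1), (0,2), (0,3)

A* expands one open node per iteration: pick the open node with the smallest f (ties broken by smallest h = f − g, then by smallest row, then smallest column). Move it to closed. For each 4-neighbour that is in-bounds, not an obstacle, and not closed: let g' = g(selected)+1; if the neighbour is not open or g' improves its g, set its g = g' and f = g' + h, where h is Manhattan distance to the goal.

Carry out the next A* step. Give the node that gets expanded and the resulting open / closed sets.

step 1: expand (0,4) (f=9, h=5) → closed; open now [(0,5) g=5 f=9, (1,0) g=1 f=9, (1,1) g=2 f=9, (1,2) g=3 f=9, (1,3) g=4 f=9, (1,4) g=5 f=9]

expanded=(0,4); open=[(0,5) g=5 f=9, (1,0) g=1 f=9, (1,1) g=2 f=9, (1,2) g=3 f=9, (1,3) g=4 f=9, (1,4) g=5 f=9]; closed=[(0,0), (0,1), (0,2), (0,3), (0,4)]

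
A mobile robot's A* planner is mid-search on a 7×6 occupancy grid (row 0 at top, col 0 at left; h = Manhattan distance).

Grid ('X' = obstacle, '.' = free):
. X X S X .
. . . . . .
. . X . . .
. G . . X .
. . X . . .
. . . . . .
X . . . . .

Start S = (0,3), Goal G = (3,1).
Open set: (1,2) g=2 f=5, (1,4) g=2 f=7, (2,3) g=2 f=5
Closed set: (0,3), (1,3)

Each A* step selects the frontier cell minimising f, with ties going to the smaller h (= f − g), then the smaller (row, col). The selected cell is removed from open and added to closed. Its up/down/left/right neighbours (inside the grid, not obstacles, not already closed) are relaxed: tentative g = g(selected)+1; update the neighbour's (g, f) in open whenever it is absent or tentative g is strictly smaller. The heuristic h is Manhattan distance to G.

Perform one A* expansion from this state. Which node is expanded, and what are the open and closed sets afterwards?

expanded=(1,2); open=[(1,1) g=3 f=5, (1,4) g=2 f=7, (2,3) g=2 f=5]; closed=[(0,3), (1,2), (1,3)]

step 1: expand (1,2) (f=5, h=3) → closed; open now [(1,1) g=3 f=5, (1,4) g=2 f=7, (2,3) g=2 f=5]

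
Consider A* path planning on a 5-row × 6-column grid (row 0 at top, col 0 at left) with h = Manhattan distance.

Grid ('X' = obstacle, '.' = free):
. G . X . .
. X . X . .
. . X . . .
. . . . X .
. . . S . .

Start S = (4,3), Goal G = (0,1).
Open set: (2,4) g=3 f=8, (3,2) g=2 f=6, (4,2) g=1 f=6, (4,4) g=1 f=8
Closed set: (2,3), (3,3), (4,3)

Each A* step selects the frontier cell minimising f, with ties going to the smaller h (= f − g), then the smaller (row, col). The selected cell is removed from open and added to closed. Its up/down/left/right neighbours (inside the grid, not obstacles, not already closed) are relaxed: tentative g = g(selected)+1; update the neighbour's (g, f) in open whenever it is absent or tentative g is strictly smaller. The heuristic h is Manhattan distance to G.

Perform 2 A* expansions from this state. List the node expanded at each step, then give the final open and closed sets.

order=[(3,2) → (3,1)]; open=[(2,1) g=4 f=6, (2,4) g=3 f=8, (3,0) g=4 f=8, (4,1) g=4 f=8, (4,2) g=1 f=6, (4,4) g=1 f=8]; closed=[(2,3), (3,1), (3,2), (3,3), (4,3)]

step 1: expand (3,2) (f=6, h=4) → closed; open now [(2,4) g=3 f=8, (3,1) g=3 f=6, (4,2) g=1 f=6, (4,4) g=1 f=8]
step 2: expand (3,1) (f=6, h=3) → closed; open now [(2,1) g=4 f=6, (2,4) g=3 f=8, (3,0) g=4 f=8, (4,1) g=4 f=8, (4,2) g=1 f=6, (4,4) g=1 f=8]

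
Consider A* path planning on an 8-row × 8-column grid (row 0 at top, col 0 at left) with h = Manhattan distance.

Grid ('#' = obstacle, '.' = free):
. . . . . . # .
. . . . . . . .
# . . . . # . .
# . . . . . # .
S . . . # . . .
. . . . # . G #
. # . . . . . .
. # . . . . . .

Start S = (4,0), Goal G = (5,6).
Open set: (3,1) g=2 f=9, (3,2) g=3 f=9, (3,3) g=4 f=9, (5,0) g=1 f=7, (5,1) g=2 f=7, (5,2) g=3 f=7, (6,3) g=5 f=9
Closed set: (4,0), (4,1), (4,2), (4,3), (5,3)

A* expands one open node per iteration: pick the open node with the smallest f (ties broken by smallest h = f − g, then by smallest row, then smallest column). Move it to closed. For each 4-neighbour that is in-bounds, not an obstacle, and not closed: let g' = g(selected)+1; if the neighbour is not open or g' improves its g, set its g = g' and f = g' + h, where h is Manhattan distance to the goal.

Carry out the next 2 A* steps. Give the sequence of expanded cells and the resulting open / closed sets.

order=[(5,2) → (5,1)]; open=[(3,1) g=2 f=9, (3,2) g=3 f=9, (3,3) g=4 f=9, (5,0) g=1 f=7, (6,2) g=4 f=9, (6,3) g=5 f=9]; closed=[(4,0), (4,1), (4,2), (4,3), (5,1), (5,2), (5,3)]

step 1: expand (5,2) (f=7, h=4) → closed; open now [(3,1) g=2 f=9, (3,2) g=3 f=9, (3,3) g=4 f=9, (5,0) g=1 f=7, (5,1) g=2 f=7, (6,2) g=4 f=9, (6,3) g=5 f=9]
step 2: expand (5,1) (f=7, h=5) → closed; open now [(3,1) g=2 f=9, (3,2) g=3 f=9, (3,3) g=4 f=9, (5,0) g=1 f=7, (6,2) g=4 f=9, (6,3) g=5 f=9]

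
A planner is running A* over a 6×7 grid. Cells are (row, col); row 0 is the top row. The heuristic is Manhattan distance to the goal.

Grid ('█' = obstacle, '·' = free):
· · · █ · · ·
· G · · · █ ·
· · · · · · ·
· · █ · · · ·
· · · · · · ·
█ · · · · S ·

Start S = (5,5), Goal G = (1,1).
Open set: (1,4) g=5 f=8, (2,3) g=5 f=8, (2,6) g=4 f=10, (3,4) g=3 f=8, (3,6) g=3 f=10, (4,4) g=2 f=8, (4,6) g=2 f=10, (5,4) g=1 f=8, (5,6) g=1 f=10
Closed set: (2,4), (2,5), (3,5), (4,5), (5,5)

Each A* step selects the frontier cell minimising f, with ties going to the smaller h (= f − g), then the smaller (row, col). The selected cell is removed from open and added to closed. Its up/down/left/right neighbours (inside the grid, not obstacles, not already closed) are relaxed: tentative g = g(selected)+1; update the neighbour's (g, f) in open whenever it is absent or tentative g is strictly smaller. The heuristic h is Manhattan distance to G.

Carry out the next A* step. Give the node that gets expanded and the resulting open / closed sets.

expanded=(1,4); open=[(0,4) g=6 f=10, (1,3) g=6 f=8, (2,3) g=5 f=8, (2,6) g=4 f=10, (3,4) g=3 f=8, (3,6) g=3 f=10, (4,4) g=2 f=8, (4,6) g=2 f=10, (5,4) g=1 f=8, (5,6) g=1 f=10]; closed=[(1,4), (2,4), (2,5), (3,5), (4,5), (5,5)]

step 1: expand (1,4) (f=8, h=3) → closed; open now [(0,4) g=6 f=10, (1,3) g=6 f=8, (2,3) g=5 f=8, (2,6) g=4 f=10, (3,4) g=3 f=8, (3,6) g=3 f=10, (4,4) g=2 f=8, (4,6) g=2 f=10, (5,4) g=1 f=8, (5,6) g=1 f=10]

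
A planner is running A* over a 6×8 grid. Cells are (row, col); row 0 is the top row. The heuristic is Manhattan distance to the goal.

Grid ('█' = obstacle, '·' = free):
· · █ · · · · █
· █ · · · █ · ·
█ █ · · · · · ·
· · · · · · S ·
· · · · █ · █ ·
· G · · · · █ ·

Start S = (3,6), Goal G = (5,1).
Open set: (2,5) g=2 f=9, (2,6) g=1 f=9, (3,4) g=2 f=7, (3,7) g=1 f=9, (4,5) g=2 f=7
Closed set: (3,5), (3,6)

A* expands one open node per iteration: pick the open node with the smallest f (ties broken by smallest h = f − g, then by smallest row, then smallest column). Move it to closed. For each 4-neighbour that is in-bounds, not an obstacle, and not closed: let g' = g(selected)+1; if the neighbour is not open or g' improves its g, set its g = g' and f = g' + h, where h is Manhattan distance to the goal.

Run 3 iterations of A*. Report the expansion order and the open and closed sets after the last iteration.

step 1: expand (3,4) (f=7, h=5) → closed; open now [(2,4) g=3 f=9, (2,5) g=2 f=9, (2,6) g=1 f=9, (3,3) g=3 f=7, (3,7) g=1 f=9, (4,5) g=2 f=7]
step 2: expand (3,3) (f=7, h=4) → closed; open now [(2,3) g=4 f=9, (2,4) g=3 f=9, (2,5) g=2 f=9, (2,6) g=1 f=9, (3,2) g=4 f=7, (3,7) g=1 f=9, (4,3) g=4 f=7, (4,5) g=2 f=7]
step 3: expand (3,2) (f=7, h=3) → closed; open now [(2,2) g=5 f=9, (2,3) g=4 f=9, (2,4) g=3 f=9, (2,5) g=2 f=9, (2,6) g=1 f=9, (3,1) g=5 f=7, (3,7) g=1 f=9, (4,2) g=5 f=7, (4,3) g=4 f=7, (4,5) g=2 f=7]

order=[(3,4) → (3,3) → (3,2)]; open=[(2,2) g=5 f=9, (2,3) g=4 f=9, (2,4) g=3 f=9, (2,5) g=2 f=9, (2,6) g=1 f=9, (3,1) g=5 f=7, (3,7) g=1 f=9, (4,2) g=5 f=7, (4,3) g=4 f=7, (4,5) g=2 f=7]; closed=[(3,2), (3,3), (3,4), (3,5), (3,6)]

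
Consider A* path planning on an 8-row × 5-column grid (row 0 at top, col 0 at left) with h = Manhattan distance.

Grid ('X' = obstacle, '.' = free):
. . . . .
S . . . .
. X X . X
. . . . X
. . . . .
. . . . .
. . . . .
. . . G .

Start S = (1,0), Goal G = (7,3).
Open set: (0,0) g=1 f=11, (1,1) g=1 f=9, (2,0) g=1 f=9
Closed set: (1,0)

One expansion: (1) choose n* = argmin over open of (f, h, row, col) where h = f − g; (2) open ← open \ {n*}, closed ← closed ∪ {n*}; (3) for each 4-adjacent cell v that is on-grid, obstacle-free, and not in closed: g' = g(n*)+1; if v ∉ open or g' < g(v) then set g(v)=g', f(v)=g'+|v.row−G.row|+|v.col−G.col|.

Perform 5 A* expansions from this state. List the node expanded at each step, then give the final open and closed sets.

step 1: expand (1,1) (f=9, h=8) → closed; open now [(0,0) g=1 f=11, (0,1) g=2 f=11, (1,2) g=2 f=9, (2,0) g=1 f=9]
step 2: expand (1,2) (f=9, h=7) → closed; open now [(0,0) g=1 f=11, (0,1) g=2 f=11, (0,2) g=3 f=11, (1,3) g=3 f=9, (2,0) g=1 f=9]
step 3: expand (1,3) (f=9, h=6) → closed; open now [(0,0) g=1 f=11, (0,1) g=2 f=11, (0,2) g=3 f=11, (0,3) g=4 f=11, (1,4) g=4 f=11, (2,0) g=1 f=9, (2,3) g=4 f=9]
step 4: expand (2,3) (f=9, h=5) → closed; open now [(0,0) g=1 f=11, (0,1) g=2 f=11, (0,2) g=3 f=11, (0,3) g=4 f=11, (1,4) g=4 f=11, (2,0) g=1 f=9, (3,3) g=5 f=9]
step 5: expand (3,3) (f=9, h=4) → closed; open now [(0,0) g=1 f=11, (0,1) g=2 f=11, (0,2) g=3 f=11, (0,3) g=4 f=11, (1,4) g=4 f=11, (2,0) g=1 f=9, (3,2) g=6 f=11, (4,3) g=6 f=9]

order=[(1,1) → (1,2) → (1,3) → (2,3) → (3,3)]; open=[(0,0) g=1 f=11, (0,1) g=2 f=11, (0,2) g=3 f=11, (0,3) g=4 f=11, (1,4) g=4 f=11, (2,0) g=1 f=9, (3,2) g=6 f=11, (4,3) g=6 f=9]; closed=[(1,0), (1,1), (1,2), (1,3), (2,3), (3,3)]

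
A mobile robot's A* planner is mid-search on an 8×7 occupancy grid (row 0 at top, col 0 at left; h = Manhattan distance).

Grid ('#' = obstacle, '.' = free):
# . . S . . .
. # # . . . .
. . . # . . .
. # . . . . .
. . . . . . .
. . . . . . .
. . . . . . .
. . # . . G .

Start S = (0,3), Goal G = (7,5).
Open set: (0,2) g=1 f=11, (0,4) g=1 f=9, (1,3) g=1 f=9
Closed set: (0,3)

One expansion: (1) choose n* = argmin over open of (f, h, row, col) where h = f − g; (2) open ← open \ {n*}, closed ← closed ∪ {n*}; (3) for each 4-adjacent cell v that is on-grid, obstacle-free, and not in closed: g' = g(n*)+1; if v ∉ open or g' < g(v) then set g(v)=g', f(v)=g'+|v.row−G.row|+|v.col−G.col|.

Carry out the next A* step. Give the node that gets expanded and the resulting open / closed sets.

expanded=(0,4); open=[(0,2) g=1 f=11, (0,5) g=2 f=9, (1,3) g=1 f=9, (1,4) g=2 f=9]; closed=[(0,3), (0,4)]

step 1: expand (0,4) (f=9, h=8) → closed; open now [(0,2) g=1 f=11, (0,5) g=2 f=9, (1,3) g=1 f=9, (1,4) g=2 f=9]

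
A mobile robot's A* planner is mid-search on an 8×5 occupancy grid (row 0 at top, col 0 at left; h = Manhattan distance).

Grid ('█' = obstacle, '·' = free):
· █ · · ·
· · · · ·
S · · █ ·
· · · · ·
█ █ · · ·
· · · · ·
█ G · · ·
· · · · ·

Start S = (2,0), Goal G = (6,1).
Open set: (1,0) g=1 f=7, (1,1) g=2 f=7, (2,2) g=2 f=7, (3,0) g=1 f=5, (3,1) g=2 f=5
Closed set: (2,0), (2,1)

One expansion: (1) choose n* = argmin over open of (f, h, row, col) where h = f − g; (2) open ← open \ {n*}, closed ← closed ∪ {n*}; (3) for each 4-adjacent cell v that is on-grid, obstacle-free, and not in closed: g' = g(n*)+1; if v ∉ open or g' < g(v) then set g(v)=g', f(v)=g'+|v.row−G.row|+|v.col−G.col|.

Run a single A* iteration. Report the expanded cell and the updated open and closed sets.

step 1: expand (3,1) (f=5, h=3) → closed; open now [(1,0) g=1 f=7, (1,1) g=2 f=7, (2,2) g=2 f=7, (3,0) g=1 f=5, (3,2) g=3 f=7]

expanded=(3,1); open=[(1,0) g=1 f=7, (1,1) g=2 f=7, (2,2) g=2 f=7, (3,0) g=1 f=5, (3,2) g=3 f=7]; closed=[(2,0), (2,1), (3,1)]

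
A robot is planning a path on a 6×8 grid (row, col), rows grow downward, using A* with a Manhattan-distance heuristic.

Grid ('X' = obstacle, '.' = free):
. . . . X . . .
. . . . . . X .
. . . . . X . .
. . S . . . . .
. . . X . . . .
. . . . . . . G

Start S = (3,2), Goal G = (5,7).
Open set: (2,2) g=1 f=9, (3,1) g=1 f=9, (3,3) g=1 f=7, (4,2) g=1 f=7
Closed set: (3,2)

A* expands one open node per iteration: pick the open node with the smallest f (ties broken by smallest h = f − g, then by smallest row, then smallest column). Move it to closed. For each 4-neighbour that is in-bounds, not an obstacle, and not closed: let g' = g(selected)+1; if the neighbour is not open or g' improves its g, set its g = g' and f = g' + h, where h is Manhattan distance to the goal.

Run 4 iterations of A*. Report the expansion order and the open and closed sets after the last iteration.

step 1: expand (3,3) (f=7, h=6) → closed; open now [(2,2) g=1 f=9, (2,3) g=2 f=9, (3,1) g=1 f=9, (3,4) g=2 f=7, (4,2) g=1 f=7]
step 2: expand (3,4) (f=7, h=5) → closed; open now [(2,2) g=1 f=9, (2,3) g=2 f=9, (2,4) g=3 f=9, (3,1) g=1 f=9, (3,5) g=3 f=7, (4,2) g=1 f=7, (4,4) g=3 f=7]
step 3: expand (3,5) (f=7, h=4) → closed; open now [(2,2) g=1 f=9, (2,3) g=2 f=9, (2,4) g=3 f=9, (3,1) g=1 f=9, (3,6) g=4 f=7, (4,2) g=1 f=7, (4,4) g=3 f=7, (4,5) g=4 f=7]
step 4: expand (3,6) (f=7, h=3) → closed; open now [(2,2) g=1 f=9, (2,3) g=2 f=9, (2,4) g=3 f=9, (2,6) g=5 f=9, (3,1) g=1 f=9, (3,7) g=5 f=7, (4,2) g=1 f=7, (4,4) g=3 f=7, (4,5) g=4 f=7, (4,6) g=5 f=7]

order=[(3,3) → (3,4) → (3,5) → (3,6)]; open=[(2,2) g=1 f=9, (2,3) g=2 f=9, (2,4) g=3 f=9, (2,6) g=5 f=9, (3,1) g=1 f=9, (3,7) g=5 f=7, (4,2) g=1 f=7, (4,4) g=3 f=7, (4,5) g=4 f=7, (4,6) g=5 f=7]; closed=[(3,2), (3,3), (3,4), (3,5), (3,6)]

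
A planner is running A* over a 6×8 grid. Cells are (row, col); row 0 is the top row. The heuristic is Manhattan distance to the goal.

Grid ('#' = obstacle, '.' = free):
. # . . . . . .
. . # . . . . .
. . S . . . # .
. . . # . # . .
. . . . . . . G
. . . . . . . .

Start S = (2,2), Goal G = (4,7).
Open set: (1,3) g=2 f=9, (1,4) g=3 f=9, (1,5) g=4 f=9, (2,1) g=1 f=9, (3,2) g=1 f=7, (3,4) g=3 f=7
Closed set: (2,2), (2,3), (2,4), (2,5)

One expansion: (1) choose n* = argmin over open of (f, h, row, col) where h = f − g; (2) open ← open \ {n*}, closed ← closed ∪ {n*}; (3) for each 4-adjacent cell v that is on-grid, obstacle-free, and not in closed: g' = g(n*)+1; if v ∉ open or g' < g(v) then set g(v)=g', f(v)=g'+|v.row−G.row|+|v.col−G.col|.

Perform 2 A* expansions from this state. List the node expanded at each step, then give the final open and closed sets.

step 1: expand (3,4) (f=7, h=4) → closed; open now [(1,3) g=2 f=9, (1,4) g=3 f=9, (1,5) g=4 f=9, (2,1) g=1 f=9, (3,2) g=1 f=7, (4,4) g=4 f=7]
step 2: expand (4,4) (f=7, h=3) → closed; open now [(1,3) g=2 f=9, (1,4) g=3 f=9, (1,5) g=4 f=9, (2,1) g=1 f=9, (3,2) g=1 f=7, (4,3) g=5 f=9, (4,5) g=5 f=7, (5,4) g=5 f=9]

order=[(3,4) → (4,4)]; open=[(1,3) g=2 f=9, (1,4) g=3 f=9, (1,5) g=4 f=9, (2,1) g=1 f=9, (3,2) g=1 f=7, (4,3) g=5 f=9, (4,5) g=5 f=7, (5,4) g=5 f=9]; closed=[(2,2), (2,3), (2,4), (2,5), (3,4), (4,4)]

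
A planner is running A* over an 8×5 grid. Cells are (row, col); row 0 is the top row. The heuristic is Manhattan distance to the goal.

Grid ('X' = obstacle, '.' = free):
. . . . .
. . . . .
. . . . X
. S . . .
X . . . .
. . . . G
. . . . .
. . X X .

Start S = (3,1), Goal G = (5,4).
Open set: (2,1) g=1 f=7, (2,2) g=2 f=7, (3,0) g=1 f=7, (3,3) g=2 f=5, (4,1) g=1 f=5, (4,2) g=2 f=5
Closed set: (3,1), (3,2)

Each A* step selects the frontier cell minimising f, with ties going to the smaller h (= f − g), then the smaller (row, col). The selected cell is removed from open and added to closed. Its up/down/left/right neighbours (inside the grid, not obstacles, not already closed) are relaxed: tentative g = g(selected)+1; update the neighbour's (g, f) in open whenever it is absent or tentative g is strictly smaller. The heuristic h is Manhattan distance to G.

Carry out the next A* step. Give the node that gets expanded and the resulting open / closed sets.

expanded=(3,3); open=[(2,1) g=1 f=7, (2,2) g=2 f=7, (2,3) g=3 f=7, (3,0) g=1 f=7, (3,4) g=3 f=5, (4,1) g=1 f=5, (4,2) g=2 f=5, (4,3) g=3 f=5]; closed=[(3,1), (3,2), (3,3)]

step 1: expand (3,3) (f=5, h=3) → closed; open now [(2,1) g=1 f=7, (2,2) g=2 f=7, (2,3) g=3 f=7, (3,0) g=1 f=7, (3,4) g=3 f=5, (4,1) g=1 f=5, (4,2) g=2 f=5, (4,3) g=3 f=5]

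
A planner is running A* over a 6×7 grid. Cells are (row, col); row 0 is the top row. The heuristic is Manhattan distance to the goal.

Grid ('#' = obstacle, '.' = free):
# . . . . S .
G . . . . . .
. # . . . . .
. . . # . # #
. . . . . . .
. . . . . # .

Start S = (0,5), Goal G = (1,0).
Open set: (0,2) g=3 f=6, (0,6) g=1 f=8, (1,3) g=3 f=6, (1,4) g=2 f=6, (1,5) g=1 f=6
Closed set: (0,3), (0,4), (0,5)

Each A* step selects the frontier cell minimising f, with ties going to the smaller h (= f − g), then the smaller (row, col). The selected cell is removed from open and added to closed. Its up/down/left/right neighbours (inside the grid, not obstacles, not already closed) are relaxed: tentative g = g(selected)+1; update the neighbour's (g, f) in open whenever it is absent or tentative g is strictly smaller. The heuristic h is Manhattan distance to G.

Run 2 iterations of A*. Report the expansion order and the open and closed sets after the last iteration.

order=[(0,2) → (0,1)]; open=[(0,6) g=1 f=8, (1,1) g=5 f=6, (1,2) g=4 f=6, (1,3) g=3 f=6, (1,4) g=2 f=6, (1,5) g=1 f=6]; closed=[(0,1), (0,2), (0,3), (0,4), (0,5)]

step 1: expand (0,2) (f=6, h=3) → closed; open now [(0,1) g=4 f=6, (0,6) g=1 f=8, (1,2) g=4 f=6, (1,3) g=3 f=6, (1,4) g=2 f=6, (1,5) g=1 f=6]
step 2: expand (0,1) (f=6, h=2) → closed; open now [(0,6) g=1 f=8, (1,1) g=5 f=6, (1,2) g=4 f=6, (1,3) g=3 f=6, (1,4) g=2 f=6, (1,5) g=1 f=6]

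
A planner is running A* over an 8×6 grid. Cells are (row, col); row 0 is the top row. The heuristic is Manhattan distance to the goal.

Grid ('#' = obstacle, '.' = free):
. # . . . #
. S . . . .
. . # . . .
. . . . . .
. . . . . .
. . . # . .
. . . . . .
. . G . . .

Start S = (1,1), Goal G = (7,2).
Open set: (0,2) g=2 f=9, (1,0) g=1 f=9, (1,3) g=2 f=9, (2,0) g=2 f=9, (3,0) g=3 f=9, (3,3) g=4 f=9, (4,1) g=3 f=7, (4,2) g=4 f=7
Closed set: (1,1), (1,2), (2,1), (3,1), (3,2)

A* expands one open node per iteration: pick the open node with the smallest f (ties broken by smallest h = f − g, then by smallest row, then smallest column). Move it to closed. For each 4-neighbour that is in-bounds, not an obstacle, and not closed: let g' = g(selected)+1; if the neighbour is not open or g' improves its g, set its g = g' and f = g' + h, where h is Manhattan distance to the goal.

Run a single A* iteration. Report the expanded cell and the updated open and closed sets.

expanded=(4,2); open=[(0,2) g=2 f=9, (1,0) g=1 f=9, (1,3) g=2 f=9, (2,0) g=2 f=9, (3,0) g=3 f=9, (3,3) g=4 f=9, (4,1) g=3 f=7, (4,3) g=5 f=9, (5,2) g=5 f=7]; closed=[(1,1), (1,2), (2,1), (3,1), (3,2), (4,2)]

step 1: expand (4,2) (f=7, h=3) → closed; open now [(0,2) g=2 f=9, (1,0) g=1 f=9, (1,3) g=2 f=9, (2,0) g=2 f=9, (3,0) g=3 f=9, (3,3) g=4 f=9, (4,1) g=3 f=7, (4,3) g=5 f=9, (5,2) g=5 f=7]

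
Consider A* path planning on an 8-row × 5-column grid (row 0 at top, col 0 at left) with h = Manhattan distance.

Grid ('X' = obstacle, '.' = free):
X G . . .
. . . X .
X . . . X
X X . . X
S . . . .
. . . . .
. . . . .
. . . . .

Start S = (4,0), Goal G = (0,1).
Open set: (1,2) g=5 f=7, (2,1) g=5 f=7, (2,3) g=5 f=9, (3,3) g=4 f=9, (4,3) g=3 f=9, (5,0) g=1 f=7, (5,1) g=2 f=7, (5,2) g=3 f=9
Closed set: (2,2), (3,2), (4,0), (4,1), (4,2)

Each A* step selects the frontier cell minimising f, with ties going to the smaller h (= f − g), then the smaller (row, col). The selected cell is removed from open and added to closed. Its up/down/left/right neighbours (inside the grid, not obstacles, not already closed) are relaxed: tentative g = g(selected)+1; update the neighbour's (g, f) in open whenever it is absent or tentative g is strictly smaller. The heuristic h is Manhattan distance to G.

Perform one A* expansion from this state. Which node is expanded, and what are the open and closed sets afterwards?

step 1: expand (1,2) (f=7, h=2) → closed; open now [(0,2) g=6 f=7, (1,1) g=6 f=7, (2,1) g=5 f=7, (2,3) g=5 f=9, (3,3) g=4 f=9, (4,3) g=3 f=9, (5,0) g=1 f=7, (5,1) g=2 f=7, (5,2) g=3 f=9]

expanded=(1,2); open=[(0,2) g=6 f=7, (1,1) g=6 f=7, (2,1) g=5 f=7, (2,3) g=5 f=9, (3,3) g=4 f=9, (4,3) g=3 f=9, (5,0) g=1 f=7, (5,1) g=2 f=7, (5,2) g=3 f=9]; closed=[(1,2), (2,2), (3,2), (4,0), (4,1), (4,2)]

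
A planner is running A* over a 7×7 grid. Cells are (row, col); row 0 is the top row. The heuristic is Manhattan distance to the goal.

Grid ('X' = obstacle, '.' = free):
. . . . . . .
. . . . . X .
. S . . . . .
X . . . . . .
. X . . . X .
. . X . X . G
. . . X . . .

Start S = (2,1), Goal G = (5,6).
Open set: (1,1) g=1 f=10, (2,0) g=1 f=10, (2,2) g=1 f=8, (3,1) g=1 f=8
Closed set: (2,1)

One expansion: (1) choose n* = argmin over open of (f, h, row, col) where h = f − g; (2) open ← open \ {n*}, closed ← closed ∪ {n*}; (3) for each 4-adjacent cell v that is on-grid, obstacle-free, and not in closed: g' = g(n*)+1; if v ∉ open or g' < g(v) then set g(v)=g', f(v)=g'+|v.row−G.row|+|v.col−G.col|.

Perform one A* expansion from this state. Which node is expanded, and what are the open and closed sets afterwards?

expanded=(2,2); open=[(1,1) g=1 f=10, (1,2) g=2 f=10, (2,0) g=1 f=10, (2,3) g=2 f=8, (3,1) g=1 f=8, (3,2) g=2 f=8]; closed=[(2,1), (2,2)]

step 1: expand (2,2) (f=8, h=7) → closed; open now [(1,1) g=1 f=10, (1,2) g=2 f=10, (2,0) g=1 f=10, (2,3) g=2 f=8, (3,1) g=1 f=8, (3,2) g=2 f=8]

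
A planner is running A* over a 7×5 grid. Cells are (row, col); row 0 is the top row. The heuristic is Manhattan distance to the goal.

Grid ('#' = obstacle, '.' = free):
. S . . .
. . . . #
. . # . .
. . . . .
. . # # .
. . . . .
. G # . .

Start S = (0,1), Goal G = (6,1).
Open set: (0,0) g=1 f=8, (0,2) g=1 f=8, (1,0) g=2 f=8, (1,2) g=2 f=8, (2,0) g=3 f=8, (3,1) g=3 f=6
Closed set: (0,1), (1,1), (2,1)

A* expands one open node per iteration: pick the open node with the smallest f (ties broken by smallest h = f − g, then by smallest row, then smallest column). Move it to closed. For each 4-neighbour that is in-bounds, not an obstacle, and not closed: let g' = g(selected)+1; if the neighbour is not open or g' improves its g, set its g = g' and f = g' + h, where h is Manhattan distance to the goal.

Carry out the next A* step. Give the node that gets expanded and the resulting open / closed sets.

step 1: expand (3,1) (f=6, h=3) → closed; open now [(0,0) g=1 f=8, (0,2) g=1 f=8, (1,0) g=2 f=8, (1,2) g=2 f=8, (2,0) g=3 f=8, (3,0) g=4 f=8, (3,2) g=4 f=8, (4,1) g=4 f=6]

expanded=(3,1); open=[(0,0) g=1 f=8, (0,2) g=1 f=8, (1,0) g=2 f=8, (1,2) g=2 f=8, (2,0) g=3 f=8, (3,0) g=4 f=8, (3,2) g=4 f=8, (4,1) g=4 f=6]; closed=[(0,1), (1,1), (2,1), (3,1)]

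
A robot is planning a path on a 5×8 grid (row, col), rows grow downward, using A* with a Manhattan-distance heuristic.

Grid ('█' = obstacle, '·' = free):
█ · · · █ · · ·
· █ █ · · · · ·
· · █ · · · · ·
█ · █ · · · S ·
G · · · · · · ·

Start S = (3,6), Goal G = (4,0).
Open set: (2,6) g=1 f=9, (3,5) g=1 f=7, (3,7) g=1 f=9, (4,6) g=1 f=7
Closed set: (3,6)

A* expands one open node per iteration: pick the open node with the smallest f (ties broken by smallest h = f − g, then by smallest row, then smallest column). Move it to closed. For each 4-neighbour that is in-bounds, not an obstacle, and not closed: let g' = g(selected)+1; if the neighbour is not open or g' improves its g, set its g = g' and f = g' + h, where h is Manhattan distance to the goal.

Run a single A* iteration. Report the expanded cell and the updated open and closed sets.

expanded=(3,5); open=[(2,5) g=2 f=9, (2,6) g=1 f=9, (3,4) g=2 f=7, (3,7) g=1 f=9, (4,5) g=2 f=7, (4,6) g=1 f=7]; closed=[(3,5), (3,6)]

step 1: expand (3,5) (f=7, h=6) → closed; open now [(2,5) g=2 f=9, (2,6) g=1 f=9, (3,4) g=2 f=7, (3,7) g=1 f=9, (4,5) g=2 f=7, (4,6) g=1 f=7]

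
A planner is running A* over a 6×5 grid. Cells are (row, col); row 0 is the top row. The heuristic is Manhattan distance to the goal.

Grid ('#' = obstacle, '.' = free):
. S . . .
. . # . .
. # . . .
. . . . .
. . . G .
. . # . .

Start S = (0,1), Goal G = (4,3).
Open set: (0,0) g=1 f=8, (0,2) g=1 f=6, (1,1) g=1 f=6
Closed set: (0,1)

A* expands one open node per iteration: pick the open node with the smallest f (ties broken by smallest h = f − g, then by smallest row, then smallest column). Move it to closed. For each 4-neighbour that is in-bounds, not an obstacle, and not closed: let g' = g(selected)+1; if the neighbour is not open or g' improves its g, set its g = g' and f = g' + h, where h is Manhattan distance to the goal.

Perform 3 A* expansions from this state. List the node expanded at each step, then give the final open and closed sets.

step 1: expand (0,2) (f=6, h=5) → closed; open now [(0,0) g=1 f=8, (0,3) g=2 f=6, (1,1) g=1 f=6]
step 2: expand (0,3) (f=6, h=4) → closed; open now [(0,0) g=1 f=8, (0,4) g=3 f=8, (1,1) g=1 f=6, (1,3) g=3 f=6]
step 3: expand (1,3) (f=6, h=3) → closed; open now [(0,0) g=1 f=8, (0,4) g=3 f=8, (1,1) g=1 f=6, (1,4) g=4 f=8, (2,3) g=4 f=6]

order=[(0,2) → (0,3) → (1,3)]; open=[(0,0) g=1 f=8, (0,4) g=3 f=8, (1,1) g=1 f=6, (1,4) g=4 f=8, (2,3) g=4 f=6]; closed=[(0,1), (0,2), (0,3), (1,3)]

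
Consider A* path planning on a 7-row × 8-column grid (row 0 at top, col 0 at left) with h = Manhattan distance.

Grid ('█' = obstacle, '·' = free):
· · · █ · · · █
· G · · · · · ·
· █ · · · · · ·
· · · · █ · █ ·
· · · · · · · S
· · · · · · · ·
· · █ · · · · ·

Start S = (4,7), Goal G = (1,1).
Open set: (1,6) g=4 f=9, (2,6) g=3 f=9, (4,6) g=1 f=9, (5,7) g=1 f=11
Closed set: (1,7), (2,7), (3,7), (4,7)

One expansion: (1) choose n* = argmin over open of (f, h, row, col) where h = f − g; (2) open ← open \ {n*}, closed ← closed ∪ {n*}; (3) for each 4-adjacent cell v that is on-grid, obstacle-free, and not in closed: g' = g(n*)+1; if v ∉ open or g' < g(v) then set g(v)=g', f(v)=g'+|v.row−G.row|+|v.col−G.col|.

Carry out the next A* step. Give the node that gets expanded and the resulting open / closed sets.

step 1: expand (1,6) (f=9, h=5) → closed; open now [(0,6) g=5 f=11, (1,5) g=5 f=9, (2,6) g=3 f=9, (4,6) g=1 f=9, (5,7) g=1 f=11]

expanded=(1,6); open=[(0,6) g=5 f=11, (1,5) g=5 f=9, (2,6) g=3 f=9, (4,6) g=1 f=9, (5,7) g=1 f=11]; closed=[(1,6), (1,7), (2,7), (3,7), (4,7)]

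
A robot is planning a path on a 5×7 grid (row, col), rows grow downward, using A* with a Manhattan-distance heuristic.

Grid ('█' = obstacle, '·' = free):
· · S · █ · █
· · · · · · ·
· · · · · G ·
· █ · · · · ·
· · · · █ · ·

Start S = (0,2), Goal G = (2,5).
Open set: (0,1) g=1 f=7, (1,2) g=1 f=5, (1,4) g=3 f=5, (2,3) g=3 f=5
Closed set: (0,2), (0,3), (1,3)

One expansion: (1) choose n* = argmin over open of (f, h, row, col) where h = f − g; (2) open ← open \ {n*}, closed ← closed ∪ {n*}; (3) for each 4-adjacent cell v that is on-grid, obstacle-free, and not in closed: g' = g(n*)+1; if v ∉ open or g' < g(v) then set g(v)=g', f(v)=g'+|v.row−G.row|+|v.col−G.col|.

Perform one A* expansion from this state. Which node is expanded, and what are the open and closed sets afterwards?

step 1: expand (1,4) (f=5, h=2) → closed; open now [(0,1) g=1 f=7, (1,2) g=1 f=5, (1,5) g=4 f=5, (2,3) g=3 f=5, (2,4) g=4 f=5]

expanded=(1,4); open=[(0,1) g=1 f=7, (1,2) g=1 f=5, (1,5) g=4 f=5, (2,3) g=3 f=5, (2,4) g=4 f=5]; closed=[(0,2), (0,3), (1,3), (1,4)]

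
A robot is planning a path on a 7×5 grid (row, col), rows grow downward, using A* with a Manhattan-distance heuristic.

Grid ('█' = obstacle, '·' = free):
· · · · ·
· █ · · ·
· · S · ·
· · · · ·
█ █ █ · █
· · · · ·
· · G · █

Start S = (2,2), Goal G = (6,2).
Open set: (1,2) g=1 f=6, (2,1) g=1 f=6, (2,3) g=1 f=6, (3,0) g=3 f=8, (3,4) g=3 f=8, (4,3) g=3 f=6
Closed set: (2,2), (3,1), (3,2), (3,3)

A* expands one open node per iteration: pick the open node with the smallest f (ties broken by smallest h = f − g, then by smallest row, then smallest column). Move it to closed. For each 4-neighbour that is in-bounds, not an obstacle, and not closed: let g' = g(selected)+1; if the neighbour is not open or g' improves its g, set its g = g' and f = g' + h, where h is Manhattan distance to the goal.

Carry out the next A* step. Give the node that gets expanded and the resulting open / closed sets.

expanded=(4,3); open=[(1,2) g=1 f=6, (2,1) g=1 f=6, (2,3) g=1 f=6, (3,0) g=3 f=8, (3,4) g=3 f=8, (5,3) g=4 f=6]; closed=[(2,2), (3,1), (3,2), (3,3), (4,3)]

step 1: expand (4,3) (f=6, h=3) → closed; open now [(1,2) g=1 f=6, (2,1) g=1 f=6, (2,3) g=1 f=6, (3,0) g=3 f=8, (3,4) g=3 f=8, (5,3) g=4 f=6]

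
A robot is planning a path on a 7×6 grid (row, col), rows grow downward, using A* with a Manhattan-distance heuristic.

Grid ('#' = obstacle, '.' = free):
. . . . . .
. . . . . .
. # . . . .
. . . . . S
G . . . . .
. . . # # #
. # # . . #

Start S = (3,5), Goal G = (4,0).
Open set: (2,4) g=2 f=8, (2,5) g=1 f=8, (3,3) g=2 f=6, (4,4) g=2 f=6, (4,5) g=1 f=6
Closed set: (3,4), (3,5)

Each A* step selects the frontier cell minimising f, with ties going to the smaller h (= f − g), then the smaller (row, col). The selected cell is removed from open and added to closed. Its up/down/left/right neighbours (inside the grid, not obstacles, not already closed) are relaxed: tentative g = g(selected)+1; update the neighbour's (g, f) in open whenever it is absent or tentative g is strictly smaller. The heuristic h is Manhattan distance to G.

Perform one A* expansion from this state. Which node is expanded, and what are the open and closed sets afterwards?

expanded=(3,3); open=[(2,3) g=3 f=8, (2,4) g=2 f=8, (2,5) g=1 f=8, (3,2) g=3 f=6, (4,3) g=3 f=6, (4,4) g=2 f=6, (4,5) g=1 f=6]; closed=[(3,3), (3,4), (3,5)]

step 1: expand (3,3) (f=6, h=4) → closed; open now [(2,3) g=3 f=8, (2,4) g=2 f=8, (2,5) g=1 f=8, (3,2) g=3 f=6, (4,3) g=3 f=6, (4,4) g=2 f=6, (4,5) g=1 f=6]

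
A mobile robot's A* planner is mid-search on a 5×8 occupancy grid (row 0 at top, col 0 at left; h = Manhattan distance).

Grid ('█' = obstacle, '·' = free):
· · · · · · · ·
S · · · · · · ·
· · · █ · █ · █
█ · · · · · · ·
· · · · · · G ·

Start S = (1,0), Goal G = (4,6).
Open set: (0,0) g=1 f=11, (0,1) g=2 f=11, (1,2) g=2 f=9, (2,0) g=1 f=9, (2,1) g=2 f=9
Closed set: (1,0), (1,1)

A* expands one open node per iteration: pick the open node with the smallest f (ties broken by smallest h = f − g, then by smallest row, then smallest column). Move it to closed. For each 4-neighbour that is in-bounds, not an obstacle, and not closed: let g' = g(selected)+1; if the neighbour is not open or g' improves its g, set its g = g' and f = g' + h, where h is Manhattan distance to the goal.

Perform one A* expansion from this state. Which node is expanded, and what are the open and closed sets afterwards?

expanded=(1,2); open=[(0,0) g=1 f=11, (0,1) g=2 f=11, (0,2) g=3 f=11, (1,3) g=3 f=9, (2,0) g=1 f=9, (2,1) g=2 f=9, (2,2) g=3 f=9]; closed=[(1,0), (1,1), (1,2)]

step 1: expand (1,2) (f=9, h=7) → closed; open now [(0,0) g=1 f=11, (0,1) g=2 f=11, (0,2) g=3 f=11, (1,3) g=3 f=9, (2,0) g=1 f=9, (2,1) g=2 f=9, (2,2) g=3 f=9]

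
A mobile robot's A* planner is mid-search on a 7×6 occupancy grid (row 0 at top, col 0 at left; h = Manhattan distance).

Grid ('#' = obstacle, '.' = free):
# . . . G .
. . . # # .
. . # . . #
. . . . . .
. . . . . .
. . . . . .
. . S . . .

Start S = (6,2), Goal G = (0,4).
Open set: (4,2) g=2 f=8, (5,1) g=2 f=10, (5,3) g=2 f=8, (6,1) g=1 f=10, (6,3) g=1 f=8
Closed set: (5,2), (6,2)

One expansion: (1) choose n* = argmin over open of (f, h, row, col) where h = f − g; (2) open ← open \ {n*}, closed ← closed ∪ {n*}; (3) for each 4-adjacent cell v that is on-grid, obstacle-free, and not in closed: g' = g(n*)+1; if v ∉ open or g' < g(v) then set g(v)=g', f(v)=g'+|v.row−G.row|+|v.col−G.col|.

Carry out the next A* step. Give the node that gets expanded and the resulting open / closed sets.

expanded=(4,2); open=[(3,2) g=3 f=8, (4,1) g=3 f=10, (4,3) g=3 f=8, (5,1) g=2 f=10, (5,3) g=2 f=8, (6,1) g=1 f=10, (6,3) g=1 f=8]; closed=[(4,2), (5,2), (6,2)]

step 1: expand (4,2) (f=8, h=6) → closed; open now [(3,2) g=3 f=8, (4,1) g=3 f=10, (4,3) g=3 f=8, (5,1) g=2 f=10, (5,3) g=2 f=8, (6,1) g=1 f=10, (6,3) g=1 f=8]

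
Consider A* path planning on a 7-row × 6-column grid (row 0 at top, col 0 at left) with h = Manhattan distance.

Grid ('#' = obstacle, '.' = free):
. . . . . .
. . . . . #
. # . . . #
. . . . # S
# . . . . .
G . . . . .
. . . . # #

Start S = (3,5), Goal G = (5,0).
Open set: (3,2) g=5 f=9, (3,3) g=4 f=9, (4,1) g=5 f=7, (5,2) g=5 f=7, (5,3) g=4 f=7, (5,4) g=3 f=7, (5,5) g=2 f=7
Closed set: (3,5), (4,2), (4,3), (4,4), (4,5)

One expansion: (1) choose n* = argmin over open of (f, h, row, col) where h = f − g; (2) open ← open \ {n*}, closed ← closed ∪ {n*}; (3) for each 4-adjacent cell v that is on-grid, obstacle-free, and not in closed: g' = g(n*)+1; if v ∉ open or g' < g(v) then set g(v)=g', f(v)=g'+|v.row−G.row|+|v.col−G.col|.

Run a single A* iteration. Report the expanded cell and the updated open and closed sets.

step 1: expand (4,1) (f=7, h=2) → closed; open now [(3,1) g=6 f=9, (3,2) g=5 f=9, (3,3) g=4 f=9, (5,1) g=6 f=7, (5,2) g=5 f=7, (5,3) g=4 f=7, (5,4) g=3 f=7, (5,5) g=2 f=7]

expanded=(4,1); open=[(3,1) g=6 f=9, (3,2) g=5 f=9, (3,3) g=4 f=9, (5,1) g=6 f=7, (5,2) g=5 f=7, (5,3) g=4 f=7, (5,4) g=3 f=7, (5,5) g=2 f=7]; closed=[(3,5), (4,1), (4,2), (4,3), (4,4), (4,5)]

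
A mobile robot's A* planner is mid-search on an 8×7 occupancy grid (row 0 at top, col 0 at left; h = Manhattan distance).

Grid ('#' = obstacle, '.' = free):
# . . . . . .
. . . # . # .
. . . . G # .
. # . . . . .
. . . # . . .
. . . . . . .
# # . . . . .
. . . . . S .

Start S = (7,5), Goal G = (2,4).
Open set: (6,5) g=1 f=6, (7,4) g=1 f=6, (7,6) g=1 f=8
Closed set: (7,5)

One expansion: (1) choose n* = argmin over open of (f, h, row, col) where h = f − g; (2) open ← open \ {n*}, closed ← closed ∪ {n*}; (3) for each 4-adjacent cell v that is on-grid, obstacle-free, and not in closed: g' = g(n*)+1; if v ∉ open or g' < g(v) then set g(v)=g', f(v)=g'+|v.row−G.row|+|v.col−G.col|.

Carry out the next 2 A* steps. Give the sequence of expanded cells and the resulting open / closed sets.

step 1: expand (6,5) (f=6, h=5) → closed; open now [(5,5) g=2 f=6, (6,4) g=2 f=6, (6,6) g=2 f=8, (7,4) g=1 f=6, (7,6) g=1 f=8]
step 2: expand (5,5) (f=6, h=4) → closed; open now [(4,5) g=3 f=6, (5,4) g=3 f=6, (5,6) g=3 f=8, (6,4) g=2 f=6, (6,6) g=2 f=8, (7,4) g=1 f=6, (7,6) g=1 f=8]

order=[(6,5) → (5,5)]; open=[(4,5) g=3 f=6, (5,4) g=3 f=6, (5,6) g=3 f=8, (6,4) g=2 f=6, (6,6) g=2 f=8, (7,4) g=1 f=6, (7,6) g=1 f=8]; closed=[(5,5), (6,5), (7,5)]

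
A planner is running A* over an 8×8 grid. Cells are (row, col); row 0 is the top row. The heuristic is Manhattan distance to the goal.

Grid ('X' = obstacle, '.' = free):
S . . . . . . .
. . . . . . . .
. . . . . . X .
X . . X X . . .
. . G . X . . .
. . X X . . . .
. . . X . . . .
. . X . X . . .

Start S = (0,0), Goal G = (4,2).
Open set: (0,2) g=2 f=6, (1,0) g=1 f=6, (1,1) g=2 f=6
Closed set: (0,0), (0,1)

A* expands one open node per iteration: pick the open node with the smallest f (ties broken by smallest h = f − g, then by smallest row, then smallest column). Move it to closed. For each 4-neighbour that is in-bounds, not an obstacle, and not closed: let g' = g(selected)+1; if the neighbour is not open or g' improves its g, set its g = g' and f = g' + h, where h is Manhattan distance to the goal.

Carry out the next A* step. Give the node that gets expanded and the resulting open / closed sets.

expanded=(0,2); open=[(0,3) g=3 f=8, (1,0) g=1 f=6, (1,1) g=2 f=6, (1,2) g=3 f=6]; closed=[(0,0), (0,1), (0,2)]

step 1: expand (0,2) (f=6, h=4) → closed; open now [(0,3) g=3 f=8, (1,0) g=1 f=6, (1,1) g=2 f=6, (1,2) g=3 f=6]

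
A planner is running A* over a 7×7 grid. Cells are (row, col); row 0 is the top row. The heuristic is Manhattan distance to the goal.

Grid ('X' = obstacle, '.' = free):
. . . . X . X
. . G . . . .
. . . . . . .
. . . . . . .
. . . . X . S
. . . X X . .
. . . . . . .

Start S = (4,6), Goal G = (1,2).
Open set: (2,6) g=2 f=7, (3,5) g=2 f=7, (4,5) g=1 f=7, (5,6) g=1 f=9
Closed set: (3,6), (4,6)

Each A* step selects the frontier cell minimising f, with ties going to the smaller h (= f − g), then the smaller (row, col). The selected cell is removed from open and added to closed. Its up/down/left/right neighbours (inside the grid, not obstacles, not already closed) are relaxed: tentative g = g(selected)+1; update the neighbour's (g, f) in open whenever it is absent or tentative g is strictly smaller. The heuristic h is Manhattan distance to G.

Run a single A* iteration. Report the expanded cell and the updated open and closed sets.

step 1: expand (2,6) (f=7, h=5) → closed; open now [(1,6) g=3 f=7, (2,5) g=3 f=7, (3,5) g=2 f=7, (4,5) g=1 f=7, (5,6) g=1 f=9]

expanded=(2,6); open=[(1,6) g=3 f=7, (2,5) g=3 f=7, (3,5) g=2 f=7, (4,5) g=1 f=7, (5,6) g=1 f=9]; closed=[(2,6), (3,6), (4,6)]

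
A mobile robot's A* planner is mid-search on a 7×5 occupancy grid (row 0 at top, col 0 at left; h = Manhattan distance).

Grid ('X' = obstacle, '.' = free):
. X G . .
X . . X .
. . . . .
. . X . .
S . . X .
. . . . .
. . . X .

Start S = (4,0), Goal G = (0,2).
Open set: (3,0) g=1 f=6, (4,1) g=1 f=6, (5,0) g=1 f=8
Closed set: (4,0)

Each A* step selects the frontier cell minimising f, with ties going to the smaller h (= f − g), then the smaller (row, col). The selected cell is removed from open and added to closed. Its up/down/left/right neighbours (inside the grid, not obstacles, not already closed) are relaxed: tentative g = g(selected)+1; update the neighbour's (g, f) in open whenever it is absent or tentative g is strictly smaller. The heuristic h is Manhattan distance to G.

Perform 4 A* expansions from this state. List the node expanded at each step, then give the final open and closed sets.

order=[(3,0) → (2,0) → (2,1) → (1,1)]; open=[(1,2) g=5 f=6, (2,2) g=4 f=6, (3,1) g=2 f=6, (4,1) g=1 f=6, (5,0) g=1 f=8]; closed=[(1,1), (2,0), (2,1), (3,0), (4,0)]

step 1: expand (3,0) (f=6, h=5) → closed; open now [(2,0) g=2 f=6, (3,1) g=2 f=6, (4,1) g=1 f=6, (5,0) g=1 f=8]
step 2: expand (2,0) (f=6, h=4) → closed; open now [(2,1) g=3 f=6, (3,1) g=2 f=6, (4,1) g=1 f=6, (5,0) g=1 f=8]
step 3: expand (2,1) (f=6, h=3) → closed; open now [(1,1) g=4 f=6, (2,2) g=4 f=6, (3,1) g=2 f=6, (4,1) g=1 f=6, (5,0) g=1 f=8]
step 4: expand (1,1) (f=6, h=2) → closed; open now [(1,2) g=5 f=6, (2,2) g=4 f=6, (3,1) g=2 f=6, (4,1) g=1 f=6, (5,0) g=1 f=8]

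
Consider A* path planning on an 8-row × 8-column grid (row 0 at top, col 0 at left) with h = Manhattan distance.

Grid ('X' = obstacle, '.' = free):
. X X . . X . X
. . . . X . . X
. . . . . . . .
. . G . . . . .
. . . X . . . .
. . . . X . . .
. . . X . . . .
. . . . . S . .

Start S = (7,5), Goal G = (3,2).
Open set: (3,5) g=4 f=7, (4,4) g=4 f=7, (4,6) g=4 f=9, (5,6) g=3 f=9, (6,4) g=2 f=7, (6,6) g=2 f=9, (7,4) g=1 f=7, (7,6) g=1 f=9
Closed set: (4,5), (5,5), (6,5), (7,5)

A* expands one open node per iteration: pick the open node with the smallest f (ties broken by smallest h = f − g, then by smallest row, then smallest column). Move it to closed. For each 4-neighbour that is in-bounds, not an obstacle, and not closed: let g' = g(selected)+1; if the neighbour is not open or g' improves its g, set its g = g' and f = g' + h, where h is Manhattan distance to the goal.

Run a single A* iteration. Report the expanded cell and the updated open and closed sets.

expanded=(3,5); open=[(2,5) g=5 f=9, (3,4) g=5 f=7, (3,6) g=5 f=9, (4,4) g=4 f=7, (4,6) g=4 f=9, (5,6) g=3 f=9, (6,4) g=2 f=7, (6,6) g=2 f=9, (7,4) g=1 f=7, (7,6) g=1 f=9]; closed=[(3,5), (4,5), (5,5), (6,5), (7,5)]

step 1: expand (3,5) (f=7, h=3) → closed; open now [(2,5) g=5 f=9, (3,4) g=5 f=7, (3,6) g=5 f=9, (4,4) g=4 f=7, (4,6) g=4 f=9, (5,6) g=3 f=9, (6,4) g=2 f=7, (6,6) g=2 f=9, (7,4) g=1 f=7, (7,6) g=1 f=9]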